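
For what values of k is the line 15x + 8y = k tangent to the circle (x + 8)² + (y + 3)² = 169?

k = −365 or k = 77

Tangency holds when the distance from the centre (−8, −3) to the line equals the radius 13:
|15·(−8) + 8·(−3) − k| / √289 = 13
|k − (−144)| = 13·17, so k = 77 or k = −365.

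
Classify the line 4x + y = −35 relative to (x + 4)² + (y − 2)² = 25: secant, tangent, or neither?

neither

Substituting the line into the circle gives 17x² + 304x + 1360 = 0.
Discriminant = (304)² − 4·17·(1360) = −64 < 0.
No real roots: the line does not meet the circle.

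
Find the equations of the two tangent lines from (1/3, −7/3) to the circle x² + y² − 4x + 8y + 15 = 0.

A line y − (−7/3) = m(x − (1/3)) is tangent when its distance from (2, −4) is √5:
[m·(5/3) − (−5/3)]² = 5(m² + 1)
2m² − 5m + 2 = 0, so m = 2 or m = 1/2.
With m = 2: 2x − y = 3. With m = 1/2: x − 2y = 5.

2x − y = 3 and x − 2y = 5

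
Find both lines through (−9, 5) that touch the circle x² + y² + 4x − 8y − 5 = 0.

Write the tangent as mx − y + (5 − m·(−9)) = 0 and set its distance from the centre to 5:
(7m − (−1))² = 25(m² + 1)
12m² + 7m − 12 = 0, so m = −4/3 or m = 3/4.
With m = −4/3: 4x + 3y = −21. With m = 3/4: 3x − 4y = −47.

4x + 3y = −21 and 3x − 4y = −47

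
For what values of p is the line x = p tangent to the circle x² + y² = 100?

The line touches the circle iff its distance from (0, 0) is 10:
|1·0 + 0·0 − p| / √1 = 10
|p| = 10, so p = 10 or p = −10.

p = −10 or p = 10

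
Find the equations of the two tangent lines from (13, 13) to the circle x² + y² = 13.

A line y − (13) = m(x − (13)) is tangent when its distance from (0, 0) is √13:
(−13m − (−13))² = 13(m² + 1)
6m² − 13m + 6 = 0, so m = 2/3 or m = 3/2.
With m = 2/3: 2x − 3y = −13. With m = 3/2: 3x − 2y = 13.

2x − 3y = −13 and 3x − 2y = 13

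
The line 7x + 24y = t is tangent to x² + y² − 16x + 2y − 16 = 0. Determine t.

For a tangent, require d(centre, line) = r = 9.
|7·8 + 24·(−1) − t| / √625 = 9
|t − (32)| = 9·25, so t = 257 or t = −193.

t = −193 or t = 257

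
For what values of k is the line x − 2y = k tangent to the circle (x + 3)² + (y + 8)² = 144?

The line touches the circle iff its distance from (−3, −8) is 12:
|1·(−3) − 2·(−8) − k| / √5 = 12
|k − (13)| = 12√5.

k = 13 ± 12√5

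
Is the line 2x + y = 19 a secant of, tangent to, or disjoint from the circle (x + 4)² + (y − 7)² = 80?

tangent

Substituting the line into the circle gives 5x² − 40x + 80 = 0.
Discriminant = (−40)² − 4·5·(80) = 0.
A repeated root: the line is tangent.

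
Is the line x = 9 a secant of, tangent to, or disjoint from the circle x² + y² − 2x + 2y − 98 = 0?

Substituting the line into the circle gives y² + 2y − 35 = 0.
Δ = 4 − (−140) = 144.
Two real roots: the line is a secant.

secant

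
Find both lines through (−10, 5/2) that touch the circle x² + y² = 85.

9x + 2y = −85 and 7x − 6y = −85

Let a tangent through (−10, 5/2) have slope m. Its distance from (0, 0) must equal √85:
(10m − (−5/2))² = 85(m² + 1)
12m² + 40m − 63 = 0, so m = −9/2 or m = 7/6.
With m = −9/2: 9x + 2y = −85. With m = 7/6: 7x − 6y = −85.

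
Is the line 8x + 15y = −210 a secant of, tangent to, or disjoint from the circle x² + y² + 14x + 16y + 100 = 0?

Substituting the line into the circle gives 289x² + 4590x + 16200 = 0.
Δ = 21068100 − 18727200 = 2340900.
Two real roots: the line is a secant.

secant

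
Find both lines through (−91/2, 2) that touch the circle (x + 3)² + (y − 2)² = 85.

Write the tangent as mx − y + (2 − m·(−91/2)) = 0 and set its distance from the centre to √85:
(85/2m − (0))² = 85(m² + 1)
81m² − 4 = 0, so m = −2/9 or m = 2/9.
With m = −2/9: 2x + 9y = −73. With m = 2/9: 2x − 9y = −109.

2x + 9y = −73 and 2x − 9y = −109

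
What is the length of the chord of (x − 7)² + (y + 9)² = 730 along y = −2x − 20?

22√5

Express y = −2x − 20 and substitute into the circle:
5x² + 30x − 560 = 0  ⟹  x² + 6x − 112 = 0
x = 8 or x = −14, giving (8, −36) and (−14, 8).
Chord length = distance between (8, −36) and (−14, 8) = √2420 = 22√5.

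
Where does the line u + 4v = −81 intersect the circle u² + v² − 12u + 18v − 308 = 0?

Express v = (−81 − u)/4 and substitute into the circle:
17u² − 102u − 4199 = 0  ⟹  u² − 6u − 247 = 0
u = 19 or u = −13, giving (19, −25) and (−13, −17).

(−13, −17) and (19, −25)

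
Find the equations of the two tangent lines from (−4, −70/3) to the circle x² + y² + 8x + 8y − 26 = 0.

7x − 3y = 42 and 7x + 3y = −98

Write the tangent as mx − y + (−70/3 − m·(−4)) = 0 and set its distance from the centre to √58:
[m·(0) − (58/3)]² = 58(m² + 1)
9m² − 49 = 0, so m = 7/3 or m = −7/3.
Through (−4, −70/3) these give 7x − 3y = 42 and 7x + 3y = −98.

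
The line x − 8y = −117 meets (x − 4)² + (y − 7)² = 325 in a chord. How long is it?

4√65

From the line, y = (117 + x)/8. Substituting:
65x² − 390x − 16055 = 0  ⟹  x² − 6x − 247 = 0
x = 19 or x = −13, giving (19, 17) and (−13, 13).
|(19, 17) − (−13, 13)| = √((32)² + (4)²) = 4√65.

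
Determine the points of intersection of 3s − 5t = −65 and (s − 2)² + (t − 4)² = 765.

Express t = (65 + 3s)/5 and substitute into the circle:
34s² + 170s − 17000 = 0  ⟹  s² + 5s − 500 = 0
s = 20 or s = −25, giving (20, 25) and (−25, −2).

(−25, −2) and (20, 25)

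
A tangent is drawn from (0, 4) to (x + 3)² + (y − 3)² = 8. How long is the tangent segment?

√2

With centre O = (−3, 3), |OP|² = 10 and r² = 8.
Power of the point: PT² = |PO|² − r² = 2, so PT = √2.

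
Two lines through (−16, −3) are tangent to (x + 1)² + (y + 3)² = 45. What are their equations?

x − 2y = −10 and x + 2y = −22

Let a tangent through (−16, −3) have slope m. Its distance from (−1, −3) must equal 3√5:
[m·(15) − (0)]² = 45(m² + 1)
4m² − 1 = 0, so m = 1/2 or m = −1/2.
Through (−16, −3) these give x − 2y = −10 and x + 2y = −22.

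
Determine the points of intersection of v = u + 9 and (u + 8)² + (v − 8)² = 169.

(−13, −4) and (4, 13)

Substitute v = u + 9:
2u² + 18u − 104 = 0  ⟹  u² + 9u − 52 = 0
u = 4 or u = −13, giving (4, 13) and (−13, −4).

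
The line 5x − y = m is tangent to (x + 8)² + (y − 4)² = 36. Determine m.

The line touches the circle iff its distance from (−8, 4) is 6:
|5·(−8) − 1·4 − m| / √26 = 6
|m − (−44)| = 6√26.

m = −44 ± 6√26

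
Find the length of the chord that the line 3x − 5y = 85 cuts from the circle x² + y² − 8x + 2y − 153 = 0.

2√34

The distance from (4, −1) to the line is 68/√34, and r² = 170.
Chord = 2√(r² − d²) = 2·√(34) = 2√34.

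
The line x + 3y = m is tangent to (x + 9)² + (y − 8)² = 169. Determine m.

The line touches the circle iff its distance from (−9, 8) is 13:
|1·(−9) + 3·8 − m| / √10 = 13
|m − (15)| = 13√10.

m = 15 ± 13√10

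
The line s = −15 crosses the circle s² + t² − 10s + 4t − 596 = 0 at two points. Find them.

The line gives s = −15. Substituting into the circle:
t² + 4t − 221 = 0
t = 13 or t = −17, giving (−15, 13) and (−15, −17).

(−15, −17) and (−15, 13)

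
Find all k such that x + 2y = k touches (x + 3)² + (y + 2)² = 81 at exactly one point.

The line touches the circle iff its distance from (−3, −2) is 9:
|1·(−3) + 2·(−2) − k| / √5 = 9
|k − (−7)| = 9√5.

k = −7 ± 9√5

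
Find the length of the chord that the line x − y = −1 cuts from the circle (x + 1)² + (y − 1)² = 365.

From the line, y = x + 1. Substituting:
2x² + 2x − 364 = 0  ⟹  x² + x − 182 = 0
x = 13 or x = −14, giving (13, 14) and (−14, −13).
Chord length = distance between (13, 14) and (−14, −13) = √1458 = 27√2.

27√2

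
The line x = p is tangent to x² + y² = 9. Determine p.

p = −3 or p = 3

The line touches the circle iff its distance from (0, 0) is 3:
|1·0 + 0·0 − p| / √1 = 3
|p| = 3, so p = 3 or p = −3.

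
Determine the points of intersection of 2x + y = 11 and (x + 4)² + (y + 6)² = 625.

From the line, y = −2x + 11. Substituting:
5x² − 60x − 320 = 0  ⟹  x² − 12x − 64 = 0
x = 16 or x = −4, giving (16, −21) and (−4, 19).

(−4, 19) and (16, −21)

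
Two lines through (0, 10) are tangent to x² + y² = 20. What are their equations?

Let a tangent through (0, 10) have slope m. Its distance from (0, 0) must equal 2√5:
[m·(0) − (−10)]² = 20(m² + 1)
m² − 4 = 0, so m = −2 or m = 2.
Through (0, 10) these give 2x + y = 10 and 2x − y = −10.

2x + y = 10 and 2x − y = −10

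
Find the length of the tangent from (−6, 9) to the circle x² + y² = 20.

√97

With centre O = (0, 0), |OP|² = 117 and r² = 20.
Power of the point: PT² = |PO|² − r² = 97, so PT = √97.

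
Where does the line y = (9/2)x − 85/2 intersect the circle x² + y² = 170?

(7, −11) and (11, 7)

Substitute y = (−85 + 9x)/2:
85x² − 1530x + 6545 = 0  ⟹  x² − 18x + 77 = 0
x = 11 or x = 7, giving (11, 7) and (7, −11).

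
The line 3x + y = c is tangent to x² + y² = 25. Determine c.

Tangency holds when the distance from the centre (0, 0) to the line equals the radius 5:
|3·0 + 1·0 − c| / √10 = 5
|c| = 5√10.

c = ±5√10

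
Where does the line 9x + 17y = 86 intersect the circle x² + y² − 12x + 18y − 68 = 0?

Express y = (86 − 9x)/17 and substitute into the circle:
370x² − 7770x + 14060 = 0  ⟹  x² − 21x + 38 = 0
x = 19 or x = 2, giving (19, −5) and (2, 4).

(2, 4) and (19, −5)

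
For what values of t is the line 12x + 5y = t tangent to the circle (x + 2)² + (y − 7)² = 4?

Tangency holds when the distance from the centre (−2, 7) to the line equals the radius 2:
|12·(−2) + 5·7 − t| / √169 = 2
|t − (11)| = 2·13, so t = 37 or t = −15.

t = −15 or t = 37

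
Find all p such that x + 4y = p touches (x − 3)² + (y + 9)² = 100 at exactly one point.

p = −33 ± 10√17

The line touches the circle iff its distance from (3, −9) is 10:
|1·3 + 4·(−9) − p| / √17 = 10
|p − (−33)| = 10√17.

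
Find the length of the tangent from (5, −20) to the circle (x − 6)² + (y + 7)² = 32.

√138

With centre O = (6, −7), |OP|² = 170 and r² = 32.
The tangent meets the radius at right angles, so tangent² = |PO|² − r² = 170 − 32 = 138.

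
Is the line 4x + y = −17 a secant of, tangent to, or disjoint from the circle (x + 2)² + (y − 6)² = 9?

Centre (−2, 6), r² = 9. Distance² from centre to line = (15)²/17 = 225/17.
Since d² > r², the line lies outside the circle.

disjoint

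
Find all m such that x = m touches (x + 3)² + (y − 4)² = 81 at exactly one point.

m = −12 or m = 6

For a tangent, require d(centre, line) = r = 9.
|1·(−3) + 0·4 − m| / √1 = 9
|m − (−3)| = 9, so m = 6 or m = −12.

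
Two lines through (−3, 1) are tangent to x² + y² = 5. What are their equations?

x − 2y = −5 and 2x + y = −5

A line y − (1) = m(x − (−3)) is tangent when its distance from (0, 0) is √5:
[m·(3) − (−1)]² = 5(m² + 1)
2m² + 3m − 2 = 0, so m = 1/2 or m = −2.
Through (−3, 1) these give x − 2y = −5 and 2x + y = −5.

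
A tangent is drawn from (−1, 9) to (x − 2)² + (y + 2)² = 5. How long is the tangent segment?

5√5

The centre is (2, −2) and r = √5. The square of the distance from P to the centre is 9 + 121 = 130.
The tangent meets the radius at right angles, so tangent² = |PO|² − r² = 130 − 5 = 125.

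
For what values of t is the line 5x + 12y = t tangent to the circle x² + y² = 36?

Tangency holds when the distance from the centre (0, 0) to the line equals the radius 6:
|5·0 + 12·0 − t| / √169 = 6
|t| = 6·13, so t = 78 or t = −78.

t = −78 or t = 78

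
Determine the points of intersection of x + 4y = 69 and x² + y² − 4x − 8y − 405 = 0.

Substitute y = (69 − x)/4:
17x² − 170x − 3927 = 0  ⟹  x² − 10x − 231 = 0
x = 21 or x = −11, giving (21, 12) and (−11, 20).

(−11, 20) and (21, 12)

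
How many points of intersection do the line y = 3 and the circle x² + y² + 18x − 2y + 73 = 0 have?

2

Substituting the line into the circle gives x² + 18x + 76 = 0.
Δ = 324 − 304 = 20.
Two real roots: the line is a secant.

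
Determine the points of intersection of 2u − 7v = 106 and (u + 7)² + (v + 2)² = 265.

(−10, −18) and (4, −14)

From the line, v = (−106 + 2u)/7. Substituting:
53u² + 318u − 2120 = 0  ⟹  u² + 6u − 40 = 0
u = 4 or u = −10, giving (4, −14) and (−10, −18).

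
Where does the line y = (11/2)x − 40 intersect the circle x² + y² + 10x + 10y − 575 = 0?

(2, −29) and (10, 15)

Substitute y = (−80 + 11x)/2:
125x² − 1500x + 2500 = 0  ⟹  x² − 12x + 20 = 0
x = 10 or x = 2, giving (10, 15) and (2, −29).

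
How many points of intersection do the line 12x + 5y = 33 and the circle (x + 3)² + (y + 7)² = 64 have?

1

Substituting the line into the circle gives 169x² − 1482x + 3249 = 0.
Δ = 2196324 − 2196324 = 0.
A repeated root: the line is tangent.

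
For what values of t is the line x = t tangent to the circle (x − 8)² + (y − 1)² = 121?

The line touches the circle iff its distance from (8, 1) is 11:
|1·8 + 0·1 − t| / √1 = 11
|t − (8)| = 11, so t = 19 or t = −3.

t = −3 or t = 19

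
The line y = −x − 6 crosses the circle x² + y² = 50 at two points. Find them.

Express y = −x − 6 and substitute into the circle:
2x² + 12x − 14 = 0  ⟹  x² + 6x − 7 = 0
x = 1 or x = −7, giving (1, −7) and (−7, 1).

(−7, 1) and (1, −7)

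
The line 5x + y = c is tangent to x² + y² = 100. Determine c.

c = ±10√26

The line touches the circle iff its distance from (0, 0) is 10:
|5·0 + 1·0 − c| / √26 = 10
|c| = 10√26.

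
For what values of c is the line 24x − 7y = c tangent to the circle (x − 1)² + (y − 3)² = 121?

Tangency holds when the distance from the centre (1, 3) to the line equals the radius 11:
|24·1 − 7·3 − c| / √625 = 11
|c − (3)| = 11·25, so c = 278 or c = −272.

c = −272 or c = 278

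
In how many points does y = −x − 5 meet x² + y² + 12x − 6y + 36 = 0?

d² = (1·(−6) + 1·3 − (−5))²/2 = 2; r² = 9.
Since d² < r², the line cuts the circle twice.

2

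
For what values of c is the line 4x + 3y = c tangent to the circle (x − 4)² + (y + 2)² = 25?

The line touches the circle iff its distance from (4, −2) is 5:
|4·4 + 3·(−2) − c| / √25 = 5
|c − (10)| = 5·5, so c = 35 or c = −15.

c = −15 or c = 35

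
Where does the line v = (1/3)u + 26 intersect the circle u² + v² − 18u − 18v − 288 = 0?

(−6, 24) and (12, 30)

Substitute v = (78 + u)/3:
10u² − 60u − 720 = 0  ⟹  u² − 6u − 72 = 0
u = 12 or u = −6, giving (12, 30) and (−6, 24).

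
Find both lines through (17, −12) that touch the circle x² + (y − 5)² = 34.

3x + 5y = −9 and 5x + 3y = 49

Write the tangent as mx − y + (−12 − m·(17)) = 0 and set its distance from the centre to √34:
[m·(−17) − (17)]² = 34(m² + 1)
15m² + 34m + 15 = 0, so m = −3/5 or m = −5/3.
With m = −3/5: 3x + 5y = −9. With m = −5/3: 5x + 3y = 49.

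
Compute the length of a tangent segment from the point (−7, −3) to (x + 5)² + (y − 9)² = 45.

√103

Centre (−5, 9), r² = 45. |PO|² = (−2)² + (−12)² = 148.
Power of the point: PT² = |PO|² − r² = 103, so PT = √103.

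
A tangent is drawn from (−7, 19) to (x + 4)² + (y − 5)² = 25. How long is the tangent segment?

Centre (−4, 5), r² = 25. |PO|² = (−3)² + (14)² = 205.
The tangent meets the radius at right angles, so tangent² = |PO|² − r² = 205 − 25 = 180.

6√5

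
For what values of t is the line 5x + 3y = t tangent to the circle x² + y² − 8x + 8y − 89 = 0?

t = 8 ± 11√34

Tangency holds when the distance from the centre (4, −4) to the line equals the radius 11:
|5·4 + 3·(−4) − t| / √34 = 11
|t − (8)| = 11√34.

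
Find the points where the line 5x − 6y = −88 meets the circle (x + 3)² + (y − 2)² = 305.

(−20, −2) and (4, 18)

Express y = (88 + 5x)/6 and substitute into the circle:
61x² + 976x − 4880 = 0  ⟹  x² + 16x − 80 = 0
x = 4 or x = −20, giving (4, 18) and (−20, −2).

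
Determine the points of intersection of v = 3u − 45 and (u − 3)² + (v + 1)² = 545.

Substitute v = 3u − 45:
10u² − 270u + 1400 = 0  ⟹  u² − 27u + 140 = 0
u = 20 or u = 7, giving (20, 15) and (7, −24).

(7, −24) and (20, 15)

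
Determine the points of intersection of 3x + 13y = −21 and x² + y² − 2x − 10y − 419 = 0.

Express y = (−21 − 3x)/13 and substitute into the circle:
178x² + 178x − 67640 = 0  ⟹  x² + x − 380 = 0
x = 19 or x = −20, giving (19, −6) and (−20, 3).

(−20, 3) and (19, −6)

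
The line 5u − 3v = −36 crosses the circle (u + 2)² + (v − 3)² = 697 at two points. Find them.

Substitute v = (36 + 5u)/3:
34u² + 306u − 5508 = 0  ⟹  u² + 9u − 162 = 0
u = 9 or u = −18, giving (9, 27) and (−18, −18).

(−18, −18) and (9, 27)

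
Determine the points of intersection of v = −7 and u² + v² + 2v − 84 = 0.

(−7, −7) and (7, −7)

Express v = −7 and substitute into the circle:
u² − 49 = 0
u = 7 or u = −7, giving (7, −7) and (−7, −7).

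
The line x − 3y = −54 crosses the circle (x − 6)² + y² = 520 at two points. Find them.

(−12, 14) and (12, 22)

From the line, y = (54 + x)/3. Substituting:
10x² − 1440 = 0  ⟹  x² − 144 = 0
x = 12 or x = −12, giving (12, 22) and (−12, 14).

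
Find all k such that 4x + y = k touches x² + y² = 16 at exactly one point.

k = ±4√17

For a tangent, require d(centre, line) = r = 4.
|4·0 + 1·0 − k| / √17 = 4
|k| = 4√17.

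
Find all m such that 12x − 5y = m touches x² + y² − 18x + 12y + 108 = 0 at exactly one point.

Tangency holds when the distance from the centre (9, −6) to the line equals the radius 3:
|12·9 − 5·(−6) − m| / √169 = 3
|m − (138)| = 3·13, so m = 177 or m = 99.

m = 99 or m = 177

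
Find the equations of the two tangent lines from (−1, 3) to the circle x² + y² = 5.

A line y − (3) = m(x − (−1)) is tangent when its distance from (0, 0) is √5:
(1m − (−3))² = 5(m² + 1)
2m² − 3m − 2 = 0, so m = 2 or m = −1/2.
With m = 2: 2x − y = −5. With m = −1/2: x + 2y = 5.

2x − y = −5 and x + 2y = 5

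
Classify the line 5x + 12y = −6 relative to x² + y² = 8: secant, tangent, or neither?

secant

Substituting the line into the circle gives 169x² + 60x − 1116 = 0.
Discriminant = (60)² − 4·169·(−1116) = 758016 > 0.
Two real roots: the line is a secant.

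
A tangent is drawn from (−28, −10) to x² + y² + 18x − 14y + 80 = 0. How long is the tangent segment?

With centre O = (−9, 7), |OP|² = 650 and r² = 50.
Power of the point: PT² = |PO|² − r² = 600, so PT = 10√6.

10√6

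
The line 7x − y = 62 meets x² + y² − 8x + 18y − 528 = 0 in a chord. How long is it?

35√2

The distance from (4, −9) to the line is 25/√50, and r² = 625.
Half the chord is √(r² − d²) = √(1225/2), so the full chord is 35√2.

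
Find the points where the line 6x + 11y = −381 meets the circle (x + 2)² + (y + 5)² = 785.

(−25, −21) and (−3, −33)

Substitute y = (−381 − 6x)/11:
157x² + 4396x + 11775 = 0  ⟹  x² + 28x + 75 = 0
x = −3 or x = −25, giving (−3, −33) and (−25, −21).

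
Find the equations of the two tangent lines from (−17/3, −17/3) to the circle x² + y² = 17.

x − 4y = 17 and 4x − y = −17

Write the tangent as mx − y + (−17/3 − m·(−17/3)) = 0 and set its distance from the centre to √17:
[m·(17/3) − (17/3)]² = 17(m² + 1)
4m² − 17m + 4 = 0, so m = 1/4 or m = 4.
Through (−17/3, −17/3) these give x − 4y = 17 and 4x − y = −17.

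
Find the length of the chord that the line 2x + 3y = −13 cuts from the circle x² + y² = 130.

6√13

Express y = (−13 − 2x)/3 and substitute into the circle:
13x² + 52x − 1001 = 0  ⟹  x² + 4x − 77 = 0
x = 7 or x = −11, giving (7, −9) and (−11, 3).
Chord length = distance between (7, −9) and (−11, 3) = √468 = 6√13.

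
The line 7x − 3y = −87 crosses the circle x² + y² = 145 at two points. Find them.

Express y = (87 + 7x)/3 and substitute into the circle:
58x² + 1218x + 6264 = 0  ⟹  x² + 21x + 108 = 0
x = −9 or x = −12, giving (−9, 8) and (−12, 1).

(−12, 1) and (−9, 8)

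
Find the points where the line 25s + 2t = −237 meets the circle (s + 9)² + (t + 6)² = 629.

From the line, t = (−237 − 25s)/2. Substituting:
629s² + 11322s + 48433 = 0  ⟹  s² + 18s + 77 = 0
s = −7 or s = −11, giving (−7, −31) and (−11, 19).

(−11, 19) and (−7, −31)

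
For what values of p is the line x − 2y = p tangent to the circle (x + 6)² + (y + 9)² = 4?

For a tangent, require d(centre, line) = r = 2.
|1·(−6) − 2·(−9) − p| / √5 = 2
|p − (12)| = 2√5.

p = 12 ± 2√5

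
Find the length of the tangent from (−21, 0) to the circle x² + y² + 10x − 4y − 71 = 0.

The centre is (−5, 2) and r = 10. The square of the distance from P to the centre is 256 + 4 = 260.
The tangent meets the radius at right angles, so tangent² = |PO|² − r² = 260 − 100 = 160.

4√10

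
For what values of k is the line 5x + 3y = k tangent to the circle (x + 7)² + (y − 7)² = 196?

k = −14 ± 14√34

For a tangent, require d(centre, line) = r = 14.
|5·(−7) + 3·7 − k| / √34 = 14
|k − (−14)| = 14√34.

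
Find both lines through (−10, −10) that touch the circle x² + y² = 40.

x − 3y = 20 and 3x − y = −20

Write the tangent as mx − y + (−10 − m·(−10)) = 0 and set its distance from the centre to 2√10:
[m·(10) − (10)]² = 40(m² + 1)
3m² − 10m + 3 = 0, so m = 1/3 or m = 3.
Through (−10, −10) these give x − 3y = 20 and 3x − y = −20.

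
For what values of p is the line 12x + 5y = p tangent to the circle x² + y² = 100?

The line touches the circle iff its distance from (0, 0) is 10:
|12·0 + 5·0 − p| / √169 = 10
|p| = 10·13, so p = 130 or p = −130.

p = −130 or p = 130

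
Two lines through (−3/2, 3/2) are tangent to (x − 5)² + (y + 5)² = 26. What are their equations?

x + 5y = 6 and 5x + y = −6

A line y − (3/2) = m(x − (−3/2)) is tangent when its distance from (5, −5) is √26:
[m·(13/2) − (−13/2)]² = 26(m² + 1)
5m² + 26m + 5 = 0, so m = −1/5 or m = −5.
Through (−3/2, 3/2) these give x + 5y = 6 and 5x + y = −6.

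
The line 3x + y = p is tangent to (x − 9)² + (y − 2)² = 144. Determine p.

The line touches the circle iff its distance from (9, 2) is 12:
|3·9 + 1·2 − p| / √10 = 12
|p − (29)| = 12√10.

p = 29 ± 12√10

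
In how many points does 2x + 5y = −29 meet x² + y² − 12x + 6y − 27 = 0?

2

Centre (6, −3), r² = 72. Distance² from centre to line = (26)²/29 = 676/29.
Since d² < r², the line cuts the circle twice.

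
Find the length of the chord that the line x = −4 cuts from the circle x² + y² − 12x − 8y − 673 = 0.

The line gives x = −4. Substituting into the circle:
y² − 8y − 609 = 0
y = 29 or y = −21, giving (−4, 29) and (−4, −21).
Chord length = distance between (−4, 29) and (−4, −21) = √2500 = 50.

50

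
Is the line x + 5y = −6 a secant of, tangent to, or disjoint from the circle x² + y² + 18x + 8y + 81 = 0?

disjoint

d² = (1·(−9) + 5·(−4) − (−6))²/26 = 529/26; r² = 16.
Since d² > r², the line lies outside the circle.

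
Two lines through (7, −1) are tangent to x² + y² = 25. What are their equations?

4x + 3y = 25 and 3x − 4y = 25

Write the tangent as mx − y + (−1 − m·(7)) = 0 and set its distance from the centre to 5:
(−7m − (1))² = 25(m² + 1)
12m² + 7m − 12 = 0, so m = −4/3 or m = 3/4.
With m = −4/3: 4x + 3y = 25. With m = 3/4: 3x − 4y = 25.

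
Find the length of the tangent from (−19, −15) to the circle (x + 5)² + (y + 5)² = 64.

2√58

With centre O = (−5, −5), |OP|² = 296 and r² = 64.
Power of the point: PT² = |PO|² − r² = 232, so PT = 2√58.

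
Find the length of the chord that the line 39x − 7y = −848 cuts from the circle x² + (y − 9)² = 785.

√1570

From the line, y = (848 + 39x)/7. Substituting:
1570x² + 61230x + 577760 = 0  ⟹  x² + 39x + 368 = 0
x = −16 or x = −23, giving (−16, 32) and (−23, −7).
Chord length = distance between (−16, 32) and (−23, −7) = √1570 = √1570.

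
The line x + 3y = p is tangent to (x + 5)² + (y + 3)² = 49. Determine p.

Tangency holds when the distance from the centre (−5, −3) to the line equals the radius 7:
|1·(−5) + 3·(−3) − p| / √10 = 7
|p − (−14)| = 7√10.

p = −14 ± 7√10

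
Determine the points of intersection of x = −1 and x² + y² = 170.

The line gives x = −1. Substituting into the circle:
y² − 169 = 0
y = 13 or y = −13, giving (−1, 13) and (−1, −13).

(−1, −13) and (−1, 13)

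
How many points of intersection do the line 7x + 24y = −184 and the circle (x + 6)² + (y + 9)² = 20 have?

2

Substituting the line into the circle gives 625x² + 6464x + 10240 = 0.
Δ = 41783296 − 25600000 = 16183296.
Two real roots: the line is a secant.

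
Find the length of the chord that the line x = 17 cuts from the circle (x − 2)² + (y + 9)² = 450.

30

Centre (2, −9), r² = 450. Perpendicular distance d from centre to line = |−15| / √1 = 15.
Chord = 2√(r² − d²) = 2·√(225) = 30.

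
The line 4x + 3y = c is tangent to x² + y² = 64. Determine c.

For a tangent, require d(centre, line) = r = 8.
|4·0 + 3·0 − c| / √25 = 8
|c| = 8·5, so c = 40 or c = −40.

c = −40 or c = 40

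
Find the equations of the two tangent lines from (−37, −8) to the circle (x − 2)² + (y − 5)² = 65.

A line y − (−8) = m(x − (−37)) is tangent when its distance from (2, 5) is √65:
[m·(39) − (13)]² = 65(m² + 1)
56m² − 39m + 4 = 0, so m = 4/7 or m = 1/8.
With m = 4/7: 4x − 7y = −92. With m = 1/8: x − 8y = 27.

4x − 7y = −92 and x − 8y = 27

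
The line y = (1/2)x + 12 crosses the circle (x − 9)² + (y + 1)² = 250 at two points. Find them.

From the line, y = (24 + x)/2. Substituting:
5x² − 20x = 0  ⟹  x² − 4x = 0
x = 4 or x = 0, giving (4, 14) and (0, 12).

(0, 12) and (4, 14)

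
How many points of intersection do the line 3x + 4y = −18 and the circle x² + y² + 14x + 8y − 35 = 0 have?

Substituting the line into the circle gives 25x² + 236x − 812 = 0.
Δ = 55696 − (−81200) = 136896.
Two real roots: the line is a secant.

2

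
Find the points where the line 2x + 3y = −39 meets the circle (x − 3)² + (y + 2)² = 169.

(−9, −7) and (3, −15)

Substitute y = (−39 − 2x)/3:
13x² + 78x − 351 = 0  ⟹  x² + 6x − 27 = 0
x = 3 or x = −9, giving (3, −15) and (−9, −7).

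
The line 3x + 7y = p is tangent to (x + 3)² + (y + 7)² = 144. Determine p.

p = −58 ± 12√58

Tangency holds when the distance from the centre (−3, −7) to the line equals the radius 12:
|3·(−3) + 7·(−7) − p| / √58 = 12
|p − (−58)| = 12√58.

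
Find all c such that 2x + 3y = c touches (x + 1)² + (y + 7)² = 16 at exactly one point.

c = −23 ± 4√13

For a tangent, require d(centre, line) = r = 4.
|2·(−1) + 3·(−7) − c| / √13 = 4
|c − (−23)| = 4√13.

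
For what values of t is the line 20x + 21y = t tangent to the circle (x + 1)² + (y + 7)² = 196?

The line touches the circle iff its distance from (−1, −7) is 14:
|20·(−1) + 21·(−7) − t| / √841 = 14
|t − (−167)| = 14·29, so t = 239 or t = −573.

t = −573 or t = 239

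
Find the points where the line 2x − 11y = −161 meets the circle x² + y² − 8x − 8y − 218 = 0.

(−9, 13) and (13, 17)

Substitute y = (161 + 2x)/11:
125x² − 500x − 14625 = 0  ⟹  x² − 4x − 117 = 0
x = 13 or x = −9, giving (13, 17) and (−9, 13).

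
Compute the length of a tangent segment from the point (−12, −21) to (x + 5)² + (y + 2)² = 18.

The centre is (−5, −2) and r = 3√2. The square of the distance from P to the centre is 49 + 361 = 410.
Power of the point: PT² = |PO|² − r² = 392, so PT = 14√2.

14√2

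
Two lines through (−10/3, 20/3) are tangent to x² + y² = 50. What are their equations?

Let a tangent through (−10/3, 20/3) have slope m. Its distance from (0, 0) must equal 5√2:
(10/3m − (−20/3))² = 50(m² + 1)
7m² − 8m + 1 = 0, so m = 1/7 or m = 1.
With m = 1/7: x − 7y = −50. With m = 1: x − y = −10.

x − 7y = −50 and x − y = −10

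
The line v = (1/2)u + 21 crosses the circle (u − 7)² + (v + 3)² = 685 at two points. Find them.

Express v = (42 + u)/2 and substitute into the circle:
5u² + 40u − 240 = 0  ⟹  u² + 8u − 48 = 0
u = 4 or u = −12, giving (4, 23) and (−12, 15).

(−12, 15) and (4, 23)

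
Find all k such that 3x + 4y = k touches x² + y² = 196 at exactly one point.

k = −70 or k = 70

Tangency holds when the distance from the centre (0, 0) to the line equals the radius 14:
|3·0 + 4·0 − k| / √25 = 14
|k| = 14·5, so k = 70 or k = −70.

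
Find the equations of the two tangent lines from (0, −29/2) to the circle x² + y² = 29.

5x + 2y = −29 and 5x − 2y = 29

Write the tangent as mx − y + (−29/2 − m·(0)) = 0 and set its distance from the centre to √29:
(0m − (29/2))² = 29(m² + 1)
4m² − 25 = 0, so m = −5/2 or m = 5/2.
Through (0, −29/2) these give 5x + 2y = −29 and 5x − 2y = 29.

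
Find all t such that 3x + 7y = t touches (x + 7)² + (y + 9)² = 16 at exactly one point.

Tangency holds when the distance from the centre (−7, −9) to the line equals the radius 4:
|3·(−7) + 7·(−9) − t| / √58 = 4
|t − (−84)| = 4√58.

t = −84 ± 4√58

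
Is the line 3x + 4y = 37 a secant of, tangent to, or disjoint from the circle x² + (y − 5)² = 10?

Centre (0, 5), r² = 10. Distance² from centre to line = (−17)²/25 = 289/25.
Since d² > r², the line lies outside the circle.

disjoint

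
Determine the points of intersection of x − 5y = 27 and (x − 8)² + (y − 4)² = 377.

(−8, −7) and (27, 0)

From the line, y = (−27 + x)/5. Substituting:
26x² − 494x − 5616 = 0  ⟹  x² − 19x − 216 = 0
x = 27 or x = −8, giving (27, 0) and (−8, −7).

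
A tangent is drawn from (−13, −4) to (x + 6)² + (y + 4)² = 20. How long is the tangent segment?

√29

Centre (−6, −4), r² = 20. |PO|² = (−7)² + (0)² = 49.
The tangent meets the radius at right angles, so tangent² = |PO|² − r² = 49 − 20 = 29.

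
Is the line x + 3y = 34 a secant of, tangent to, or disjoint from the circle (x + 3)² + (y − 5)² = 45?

Centre (−3, 5), r² = 45. Distance² from centre to line = (−22)²/10 = 242/5.
Since d² > r², the line lies outside the circle.

disjoint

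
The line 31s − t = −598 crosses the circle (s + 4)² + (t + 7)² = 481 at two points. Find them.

(−20, −22) and (−19, 9)

Express t = 31s + 598 and substitute into the circle:
962s² + 37518s + 365560 = 0  ⟹  s² + 39s + 380 = 0
s = −19 or s = −20, giving (−19, 9) and (−20, −22).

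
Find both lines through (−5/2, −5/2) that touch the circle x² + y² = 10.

x + 3y = −10 and 3x + y = −10

Let a tangent through (−5/2, −5/2) have slope m. Its distance from (0, 0) must equal √10:
(5/2m − (5/2))² = 10(m² + 1)
3m² + 10m + 3 = 0, so m = −1/3 or m = −3.
Through (−5/2, −5/2) these give x + 3y = −10 and 3x + y = −10.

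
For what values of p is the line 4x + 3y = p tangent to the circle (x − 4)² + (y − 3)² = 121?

For a tangent, require d(centre, line) = r = 11.
|4·4 + 3·3 − p| / √25 = 11
|p − (25)| = 11·5, so p = 80 or p = −30.

p = −30 or p = 80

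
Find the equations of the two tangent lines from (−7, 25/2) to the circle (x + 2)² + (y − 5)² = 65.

A line y − (25/2) = m(x − (−7)) is tangent when its distance from (−2, 5) is √65:
[m·(5) − (−15/2)]² = 65(m² + 1)
32m² − 60m + 7 = 0, so m = 7/4 or m = 1/8.
Through (−7, 25/2) these give 7x − 4y = −99 and x − 8y = −107.

7x − 4y = −99 and x − 8y = −107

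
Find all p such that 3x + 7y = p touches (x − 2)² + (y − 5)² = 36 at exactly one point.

p = 41 ± 6√58

Tangency holds when the distance from the centre (2, 5) to the line equals the radius 6:
|3·2 + 7·5 − p| / √58 = 6
|p − (41)| = 6√58.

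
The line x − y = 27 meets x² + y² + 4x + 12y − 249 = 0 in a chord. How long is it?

From the line, y = x − 27. Substituting:
2x² − 38x + 156 = 0  ⟹  x² − 19x + 78 = 0
x = 13 or x = 6, giving (13, −14) and (6, −21).
|(13, −14) − (6, −21)| = √((7)² + (7)²) = 7√2.

7√2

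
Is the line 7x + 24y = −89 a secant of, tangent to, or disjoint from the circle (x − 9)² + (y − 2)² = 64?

Substituting the line into the circle gives 625x² − 8450x + 28561 = 0.
Δ = 71402500 − 71402500 = 0.
A repeated root: the line is tangent.

tangent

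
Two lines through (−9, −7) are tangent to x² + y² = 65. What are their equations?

8x − y = −65 and x + 8y = −65

A line y − (−7) = m(x − (−9)) is tangent when its distance from (0, 0) is √65:
(9m − (7))² = 65(m² + 1)
8m² − 63m − 8 = 0, so m = 8 or m = −1/8.
Through (−9, −7) these give 8x − y = −65 and x + 8y = −65.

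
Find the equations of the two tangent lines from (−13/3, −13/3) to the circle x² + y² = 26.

5x + y = −26 and x + 5y = −26

Let a tangent through (−13/3, −13/3) have slope m. Its distance from (0, 0) must equal √26:
[m·(13/3) − (13/3)]² = 26(m² + 1)
5m² + 26m + 5 = 0, so m = −5 or m = −1/5.
With m = −5: 5x + y = −26. With m = −1/5: x + 5y = −26.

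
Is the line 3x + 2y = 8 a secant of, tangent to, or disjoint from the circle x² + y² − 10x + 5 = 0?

d² = (3·5 + 2·0 − (8))²/13 = 49/13; r² = 20.
Since d² < r², the line cuts the circle twice.

secant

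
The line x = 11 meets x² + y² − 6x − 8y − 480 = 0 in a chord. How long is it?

42

Centre (3, 4), r² = 505. Perpendicular distance d from centre to line = |−8| / √1 = 8.
Chord = 2√(r² − d²) = 2·√(441) = 42.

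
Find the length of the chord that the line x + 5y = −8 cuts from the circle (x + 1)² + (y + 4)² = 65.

3√26

Express y = (−8 − x)/5 and substitute into the circle:
26x² + 26x − 1456 = 0  ⟹  x² + x − 56 = 0
x = 7 or x = −8, giving (7, −3) and (−8, 0).
Chord length = distance between (7, −3) and (−8, 0) = √234 = 3√26.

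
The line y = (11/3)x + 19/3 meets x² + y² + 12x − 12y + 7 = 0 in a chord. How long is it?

Substitute y = (19 + 11x)/3:
130x² + 130x − 260 = 0  ⟹  x² + x − 2 = 0
x = 1 or x = −2, giving (1, 10) and (−2, −1).
Chord length = distance between (1, 10) and (−2, −1) = √130 = √130.

√130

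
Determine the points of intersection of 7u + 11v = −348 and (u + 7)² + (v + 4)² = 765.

(−34, −10) and (−1, −31)

Substitute v = (−348 − 7u)/11:
170u² + 5950u + 5780 = 0  ⟹  u² + 35u + 34 = 0
u = −1 or u = −34, giving (−1, −31) and (−34, −10).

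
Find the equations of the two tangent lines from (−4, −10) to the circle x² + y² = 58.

7x + 3y = −58 and 3x − 7y = 58

Write the tangent as mx − y + (−10 − m·(−4)) = 0 and set its distance from the centre to √58:
(4m − (10))² = 58(m² + 1)
21m² + 40m − 21 = 0, so m = −7/3 or m = 3/7.
Through (−4, −10) these give 7x + 3y = −58 and 3x − 7y = 58.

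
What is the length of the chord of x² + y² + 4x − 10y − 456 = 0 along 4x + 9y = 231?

Substitute y = (231 − 4x)/9:
97x² − 1164x − 4365 = 0  ⟹  x² − 12x − 45 = 0
x = 15 or x = −3, giving (15, 19) and (−3, 27).
Chord length = distance between (15, 19) and (−3, 27) = √388 = 2√97.

2√97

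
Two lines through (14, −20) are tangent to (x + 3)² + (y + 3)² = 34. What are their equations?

5x + 3y = 10 and 3x + 5y = −58

A line y − (−20) = m(x − (14)) is tangent when its distance from (−3, −3) is √34:
[m·(−17) − (17)]² = 34(m² + 1)
15m² + 34m + 15 = 0, so m = −5/3 or m = −3/5.
Through (14, −20) these give 5x + 3y = 10 and 3x + 5y = −58.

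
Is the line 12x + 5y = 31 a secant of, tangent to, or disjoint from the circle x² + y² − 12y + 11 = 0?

secant

d² = (12·0 + 5·6 − (31))²/169 = 1/169; r² = 25.
Since d² < r², the line cuts the circle twice.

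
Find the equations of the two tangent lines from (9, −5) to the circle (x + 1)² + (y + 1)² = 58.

7x + 3y = 48 and 3x − 7y = 62

Let a tangent through (9, −5) have slope m. Its distance from (−1, −1) must equal √58:
(−10m − (4))² = 58(m² + 1)
21m² + 40m − 21 = 0, so m = −7/3 or m = 3/7.
With m = −7/3: 7x + 3y = 48. With m = 3/7: 3x − 7y = 62.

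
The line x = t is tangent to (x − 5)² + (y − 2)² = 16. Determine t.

For a tangent, require d(centre, line) = r = 4.
|1·5 + 0·2 − t| / √1 = 4
|t − (5)| = 4, so t = 9 or t = 1.

t = 1 or t = 9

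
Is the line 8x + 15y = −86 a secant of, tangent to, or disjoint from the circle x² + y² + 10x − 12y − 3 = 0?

tangent

Centre (−5, 6), r² = 64. Distance² from centre to line = (136)²/289 = 64.
Since d² = r², the line is tangent.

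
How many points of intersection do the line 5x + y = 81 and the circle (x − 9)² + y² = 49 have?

0

Substituting the line into the circle gives 26x² − 828x + 6593 = 0.
Discriminant = (−828)² − 4·26·(6593) = −88 < 0.
No real roots: the line does not meet the circle.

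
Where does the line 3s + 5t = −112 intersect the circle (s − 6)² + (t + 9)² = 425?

(−14, −14) and (11, −29)

From the line, t = (−112 − 3s)/5. Substituting:
34s² + 102s − 5236 = 0  ⟹  s² + 3s − 154 = 0
s = 11 or s = −14, giving (11, −29) and (−14, −14).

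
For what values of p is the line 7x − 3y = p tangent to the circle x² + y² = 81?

p = ±9√58

For a tangent, require d(centre, line) = r = 9.
|7·0 − 3·0 − p| / √58 = 9
|p| = 9√58.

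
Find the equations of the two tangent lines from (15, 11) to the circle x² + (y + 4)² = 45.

2x − y = 19 and x − 2y = −7

A line y − (11) = m(x − (15)) is tangent when its distance from (0, −4) is 3√5:
(−15m − (−15))² = 45(m² + 1)
2m² − 5m + 2 = 0, so m = 2 or m = 1/2.
With m = 2: 2x − y = 19. With m = 1/2: x − 2y = −7.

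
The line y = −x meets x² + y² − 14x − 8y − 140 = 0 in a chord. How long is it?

17√2

The distance from (7, 4) to the line is 11/√2, and r² = 205.
Chord = 2√(r² − d²) = 2·√(289/2) = 17√2.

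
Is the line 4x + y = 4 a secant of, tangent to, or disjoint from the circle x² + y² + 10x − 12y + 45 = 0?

Substituting the line into the circle gives 17x² + 26x + 13 = 0.
Δ = 676 − 884 = −208.
No real roots: the line does not meet the circle.

disjoint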